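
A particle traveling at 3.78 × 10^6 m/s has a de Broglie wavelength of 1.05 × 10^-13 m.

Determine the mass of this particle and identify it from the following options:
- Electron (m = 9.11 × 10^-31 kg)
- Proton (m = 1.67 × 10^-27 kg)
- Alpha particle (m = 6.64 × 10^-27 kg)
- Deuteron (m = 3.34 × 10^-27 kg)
The particle is a proton.

From λ = h/(mv), solve for mass:

m = h/(λv)
m = (6.626 × 10^-34 J·s) / (1.05 × 10^-13 m × 3.78 × 10^6 m/s)
m = 1.67 × 10^-27 kg

Comparing with the listed masses, this is closest to a proton.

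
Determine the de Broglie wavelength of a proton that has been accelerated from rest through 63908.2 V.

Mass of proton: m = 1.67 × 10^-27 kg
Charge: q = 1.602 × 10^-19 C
1.13 × 10^-13 m

When a particle is accelerated through voltage V, it gains kinetic energy KE = qV.

The de Broglie wavelength is then λ = h/√(2mqV):

λ = h/√(2mqV)
λ = (6.626 × 10^-34 J·s) / √(2 × 1.67 × 10^-27 kg × 1.602 × 10^-19 C × 63908.2 V)
λ = 1.13 × 10^-13 m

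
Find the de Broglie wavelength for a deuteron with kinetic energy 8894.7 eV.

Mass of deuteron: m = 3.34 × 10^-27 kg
2.15 × 10^-13 m

Using λ = h/√(2mKE):

First convert KE to Joules: KE = 8894.7 eV = 1.425 × 10^-15 J

λ = h/√(2mKE)
λ = (6.626 × 10^-34 J·s) / √(2 × 3.34 × 10^-27 kg × 1.425 × 10^-15 J)
λ = 2.15 × 10^-13 m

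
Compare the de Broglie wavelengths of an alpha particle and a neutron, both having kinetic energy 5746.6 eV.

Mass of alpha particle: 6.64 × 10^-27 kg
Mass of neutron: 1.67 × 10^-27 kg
The neutron has the longer wavelength.

Using λ = h/√(2mKE):

For alpha particle: λ₁ = h/√(2m₁KE) = 1.89 × 10^-13 m
For neutron: λ₂ = h/√(2m₂KE) = 3.78 × 10^-13 m

Since λ ∝ 1/√m at constant kinetic energy, the lighter particle has the longer wavelength.

The neutron has the longer de Broglie wavelength.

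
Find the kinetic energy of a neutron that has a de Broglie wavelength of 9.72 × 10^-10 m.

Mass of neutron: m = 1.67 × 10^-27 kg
1.39 × 10^-22 J (or 8.68 × 10^-4 eV)

From λ = h/√(2mKE), we solve for KE:

λ² = h²/(2mKE)
KE = h²/(2mλ²)
KE = (6.626 × 10^-34 J·s)² / (2 × 1.67 × 10^-27 kg × (9.72 × 10^-10 m)²)
KE = 1.39 × 10^-22 J
KE = 8.68 × 10^-4 eV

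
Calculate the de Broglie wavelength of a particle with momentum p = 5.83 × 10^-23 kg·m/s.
1.14 × 10^-11 m

Using the de Broglie relation λ = h/p:

λ = h/p
λ = (6.626 × 10^-34 J·s) / (5.83 × 10^-23 kg·m/s)
λ = 1.14 × 10^-11 m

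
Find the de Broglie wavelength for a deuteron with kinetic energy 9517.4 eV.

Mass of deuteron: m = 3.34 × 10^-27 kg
2.08 × 10^-13 m

Using λ = h/√(2mKE):

First convert KE to Joules: KE = 9517.4 eV = 1.525 × 10^-15 J

λ = h/√(2mKE)
λ = (6.626 × 10^-34 J·s) / √(2 × 3.34 × 10^-27 kg × 1.525 × 10^-15 J)
λ = 2.08 × 10^-13 m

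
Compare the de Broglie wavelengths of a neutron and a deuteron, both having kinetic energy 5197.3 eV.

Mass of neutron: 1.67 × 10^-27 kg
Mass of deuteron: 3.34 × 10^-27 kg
The neutron has the longer wavelength.

Using λ = h/√(2mKE):

For neutron: λ₁ = h/√(2m₁KE) = 3.97 × 10^-13 m
For deuteron: λ₂ = h/√(2m₂KE) = 2.81 × 10^-13 m

Since λ ∝ 1/√m at constant kinetic energy, the lighter particle has the longer wavelength.

The neutron has the longer de Broglie wavelength.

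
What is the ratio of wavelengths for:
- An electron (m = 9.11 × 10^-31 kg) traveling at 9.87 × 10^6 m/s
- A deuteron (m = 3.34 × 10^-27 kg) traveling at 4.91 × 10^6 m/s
λ₁/λ₂ = 1.82 × 10^3

Using λ = h/(mv):

λ₁ = h/(m₁v₁) = 7.37 × 10^-11 m
λ₂ = h/(m₂v₂) = 4.04 × 10^-14 m

Ratio λ₁/λ₂ = (m₂v₂)/(m₁v₁)
         = (3.34 × 10^-27 kg × 4.91 × 10^6 m/s) / (9.11 × 10^-31 kg × 9.87 × 10^6 m/s)
         = 1.82 × 10^3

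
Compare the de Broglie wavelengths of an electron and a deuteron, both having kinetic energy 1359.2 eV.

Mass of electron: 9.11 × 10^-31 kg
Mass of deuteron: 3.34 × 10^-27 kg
The electron has the longer wavelength.

Using λ = h/√(2mKE):

For electron: λ₁ = h/√(2m₁KE) = 3.33 × 10^-11 m
For deuteron: λ₂ = h/√(2m₂KE) = 5.49 × 10^-13 m

Since λ ∝ 1/√m at constant kinetic energy, the lighter particle has the longer wavelength.

The electron has the longer de Broglie wavelength.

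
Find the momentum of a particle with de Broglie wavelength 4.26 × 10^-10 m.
1.56 × 10^-24 kg·m/s

From the de Broglie relation λ = h/p, we solve for p:

p = h/λ
p = (6.626 × 10^-34 J·s) / (4.26 × 10^-10 m)
p = 1.56 × 10^-24 kg·m/s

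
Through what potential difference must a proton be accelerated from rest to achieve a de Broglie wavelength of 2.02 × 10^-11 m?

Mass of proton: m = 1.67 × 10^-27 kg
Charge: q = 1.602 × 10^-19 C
2.01 V

From λ = h/√(2mqV), we solve for V:

λ² = h²/(2mqV)
V = h²/(2mqλ²)
V = (6.626 × 10^-34 J·s)² / (2 × 1.67 × 10^-27 kg × 1.602 × 10^-19 C × (2.02 × 10^-11 m)²)
V = 2.01 V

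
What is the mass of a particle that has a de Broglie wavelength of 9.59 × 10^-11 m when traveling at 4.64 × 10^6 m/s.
1.49 × 10^-30 kg

From the de Broglie relation λ = h/(mv), we solve for m:

m = h/(λv)
m = (6.626 × 10^-34 J·s) / (9.59 × 10^-11 m × 4.64 × 10^6 m/s)
m = 1.49 × 10^-30 kg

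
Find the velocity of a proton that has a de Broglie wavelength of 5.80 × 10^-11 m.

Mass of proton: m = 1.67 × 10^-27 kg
6.84 × 10^3 m/s

From the de Broglie relation λ = h/(mv), we solve for v:

v = h/(mλ)
v = (6.626 × 10^-34 J·s) / (1.67 × 10^-27 kg × 5.80 × 10^-11 m)
v = 6.84 × 10^3 m/s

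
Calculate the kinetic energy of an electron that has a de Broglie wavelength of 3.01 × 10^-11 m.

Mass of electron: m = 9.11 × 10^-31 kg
2.66 × 10^-16 J (or 1.66 × 10^3 eV)

From λ = h/√(2mKE), we solve for KE:

λ² = h²/(2mKE)
KE = h²/(2mλ²)
KE = (6.626 × 10^-34 J·s)² / (2 × 9.11 × 10^-31 kg × (3.01 × 10^-11 m)²)
KE = 2.66 × 10^-16 J
KE = 1.66 × 10^3 eV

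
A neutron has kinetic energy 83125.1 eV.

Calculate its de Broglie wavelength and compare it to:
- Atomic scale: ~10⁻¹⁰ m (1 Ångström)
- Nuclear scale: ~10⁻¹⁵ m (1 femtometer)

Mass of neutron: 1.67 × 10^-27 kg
λ = 9.93 × 10^-14 m, which is between nuclear and atomic scales.

Using λ = h/√(2mKE):

KE = 83125.1 eV = 1.332 × 10^-14 J

λ = h/√(2mKE)
λ = (6.626 × 10^-34 J·s) / √(2 × 1.67 × 10^-27 kg × 1.332 × 10^-14 J)
λ = 9.93 × 10^-14 m

Comparison:
- Atomic scale (10⁻¹⁰ m): λ is 0.00099× this size
- Nuclear scale (10⁻¹⁵ m): λ is 99× this size

The wavelength is between nuclear and atomic scales.

This wavelength is appropriate for probing atomic structure but too large for nuclear physics experiments.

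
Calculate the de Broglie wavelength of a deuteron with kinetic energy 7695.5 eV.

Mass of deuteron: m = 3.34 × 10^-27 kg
2.31 × 10^-13 m

Using λ = h/√(2mKE):

First convert KE to Joules: KE = 7695.5 eV = 1.233 × 10^-15 J

λ = h/√(2mKE)
λ = (6.626 × 10^-34 J·s) / √(2 × 3.34 × 10^-27 kg × 1.233 × 10^-15 J)
λ = 2.31 × 10^-13 m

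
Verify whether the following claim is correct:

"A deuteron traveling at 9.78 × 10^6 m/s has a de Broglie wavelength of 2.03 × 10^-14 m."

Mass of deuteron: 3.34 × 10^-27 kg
True

The claim is correct.

Using λ = h/(mv):
λ = (6.626 × 10^-34 J·s) / (3.34 × 10^-27 kg × 9.78 × 10^6 m/s)
λ = 2.03 × 10^-14 m

This matches the claimed value.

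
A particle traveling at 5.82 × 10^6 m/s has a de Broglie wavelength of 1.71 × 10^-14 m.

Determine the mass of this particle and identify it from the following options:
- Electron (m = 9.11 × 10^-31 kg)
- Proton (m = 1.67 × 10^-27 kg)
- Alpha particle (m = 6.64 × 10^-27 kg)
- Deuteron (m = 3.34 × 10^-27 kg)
The particle is an alpha particle.

From λ = h/(mv), solve for mass:

m = h/(λv)
m = (6.626 × 10^-34 J·s) / (1.71 × 10^-14 m × 5.82 × 10^6 m/s)
m = 6.66 × 10^-27 kg

Comparing with the listed masses, this is closest to an alpha particle.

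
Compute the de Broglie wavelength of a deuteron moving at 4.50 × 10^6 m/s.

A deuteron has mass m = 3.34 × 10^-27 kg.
4.41 × 10^-14 m

Using the de Broglie relation λ = h/(mv):

λ = h/(mv)
λ = (6.626 × 10^-34 J·s) / (3.34 × 10^-27 kg × 4.50 × 10^6 m/s)
λ = 4.41 × 10^-14 m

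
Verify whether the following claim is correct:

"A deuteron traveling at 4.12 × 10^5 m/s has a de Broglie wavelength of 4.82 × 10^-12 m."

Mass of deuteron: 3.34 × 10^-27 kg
False

The claim is incorrect.

Using λ = h/(mv):
λ = (6.626 × 10^-34 J·s) / (3.34 × 10^-27 kg × 4.12 × 10^5 m/s)
λ = 4.82 × 10^-13 m

The actual wavelength differs from the claimed 4.82 × 10^-12 m.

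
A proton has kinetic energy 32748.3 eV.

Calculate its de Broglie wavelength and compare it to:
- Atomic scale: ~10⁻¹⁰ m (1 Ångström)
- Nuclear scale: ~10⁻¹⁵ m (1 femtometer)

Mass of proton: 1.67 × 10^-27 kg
λ = 1.58 × 10^-13 m, which is between nuclear and atomic scales.

Using λ = h/√(2mKE):

KE = 32748.3 eV = 5.247 × 10^-15 J

λ = h/√(2mKE)
λ = (6.626 × 10^-34 J·s) / √(2 × 1.67 × 10^-27 kg × 5.247 × 10^-15 J)
λ = 1.58 × 10^-13 m

Comparison:
- Atomic scale (10⁻¹⁰ m): λ is 0.0016× this size
- Nuclear scale (10⁻¹⁵ m): λ is 1.6e+02× this size

The wavelength is between nuclear and atomic scales.

This wavelength is appropriate for probing atomic structure but too large for nuclear physics experiments.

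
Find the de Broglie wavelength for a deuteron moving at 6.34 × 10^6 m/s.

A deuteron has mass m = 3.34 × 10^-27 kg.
3.13 × 10^-14 m

Using the de Broglie relation λ = h/(mv):

λ = h/(mv)
λ = (6.626 × 10^-34 J·s) / (3.34 × 10^-27 kg × 6.34 × 10^6 m/s)
λ = 3.13 × 10^-14 m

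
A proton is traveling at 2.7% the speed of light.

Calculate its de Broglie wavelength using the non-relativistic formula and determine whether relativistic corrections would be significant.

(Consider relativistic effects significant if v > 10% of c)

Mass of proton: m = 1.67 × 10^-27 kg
No, relativistic corrections are not needed.

Using the non-relativistic de Broglie formula λ = h/(mv):

v = 2.7% × c = 8.094 × 10^6 m/s

λ = h/(mv)
λ = (6.626 × 10^-34 J·s) / (1.67 × 10^-27 kg × 8.094 × 10^6 m/s)
λ = 4.90 × 10^-14 m

Since v = 2.7% of c < 10% of c, relativistic corrections are NOT significant and this non-relativistic result is a good approximation.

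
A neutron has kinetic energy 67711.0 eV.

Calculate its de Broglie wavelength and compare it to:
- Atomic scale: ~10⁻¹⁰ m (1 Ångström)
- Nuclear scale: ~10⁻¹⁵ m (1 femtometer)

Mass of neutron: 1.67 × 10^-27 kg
λ = 1.10 × 10^-13 m, which is between nuclear and atomic scales.

Using λ = h/√(2mKE):

KE = 67711.0 eV = 1.085 × 10^-14 J

λ = h/√(2mKE)
λ = (6.626 × 10^-34 J·s) / √(2 × 1.67 × 10^-27 kg × 1.085 × 10^-14 J)
λ = 1.10 × 10^-13 m

Comparison:
- Atomic scale (10⁻¹⁰ m): λ is 0.0011× this size
- Nuclear scale (10⁻¹⁵ m): λ is 1.1e+02× this size

The wavelength is between nuclear and atomic scales.

This wavelength is appropriate for probing atomic structure but too large for nuclear physics experiments.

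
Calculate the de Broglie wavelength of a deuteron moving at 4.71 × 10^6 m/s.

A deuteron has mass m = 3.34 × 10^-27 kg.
4.21 × 10^-14 m

Using the de Broglie relation λ = h/(mv):

λ = h/(mv)
λ = (6.626 × 10^-34 J·s) / (3.34 × 10^-27 kg × 4.71 × 10^6 m/s)
λ = 4.21 × 10^-14 m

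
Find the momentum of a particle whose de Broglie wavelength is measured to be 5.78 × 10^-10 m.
1.15 × 10^-24 kg·m/s

From the de Broglie relation λ = h/p, we solve for p:

p = h/λ
p = (6.626 × 10^-34 J·s) / (5.78 × 10^-10 m)
p = 1.15 × 10^-24 kg·m/s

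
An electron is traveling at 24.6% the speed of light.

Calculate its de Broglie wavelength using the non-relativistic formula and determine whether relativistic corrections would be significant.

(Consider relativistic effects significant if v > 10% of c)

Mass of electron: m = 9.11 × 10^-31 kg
Yes, relativistic corrections are needed.

Using the non-relativistic de Broglie formula λ = h/(mv):

v = 24.6% × c = 7.375 × 10^7 m/s

λ = h/(mv)
λ = (6.626 × 10^-34 J·s) / (9.11 × 10^-31 kg × 7.375 × 10^7 m/s)
λ = 9.86 × 10^-12 m

Since v = 24.6% of c > 10% of c, relativistic corrections ARE significant and the actual wavelength would differ from this non-relativistic estimate.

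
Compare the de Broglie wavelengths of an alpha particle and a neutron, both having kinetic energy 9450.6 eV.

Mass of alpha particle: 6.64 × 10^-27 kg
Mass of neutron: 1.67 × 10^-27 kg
The neutron has the longer wavelength.

Using λ = h/√(2mKE):

For alpha particle: λ₁ = h/√(2m₁KE) = 1.48 × 10^-13 m
For neutron: λ₂ = h/√(2m₂KE) = 2.95 × 10^-13 m

Since λ ∝ 1/√m at constant kinetic energy, the lighter particle has the longer wavelength.

The neutron has the longer de Broglie wavelength.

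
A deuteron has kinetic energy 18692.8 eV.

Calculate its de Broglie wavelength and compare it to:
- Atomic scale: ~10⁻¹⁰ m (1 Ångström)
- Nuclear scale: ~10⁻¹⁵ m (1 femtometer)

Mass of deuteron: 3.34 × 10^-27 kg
λ = 1.48 × 10^-13 m, which is between nuclear and atomic scales.

Using λ = h/√(2mKE):

KE = 18692.8 eV = 2.995 × 10^-15 J

λ = h/√(2mKE)
λ = (6.626 × 10^-34 J·s) / √(2 × 3.34 × 10^-27 kg × 2.995 × 10^-15 J)
λ = 1.48 × 10^-13 m

Comparison:
- Atomic scale (10⁻¹⁰ m): λ is 0.0015× this size
- Nuclear scale (10⁻¹⁵ m): λ is 1.5e+02× this size

The wavelength is between nuclear and atomic scales.

This wavelength is appropriate for probing atomic structure but too large for nuclear physics experiments.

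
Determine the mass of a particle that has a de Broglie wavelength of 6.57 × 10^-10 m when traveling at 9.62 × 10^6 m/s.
1.05 × 10^-31 kg

From the de Broglie relation λ = h/(mv), we solve for m:

m = h/(λv)
m = (6.626 × 10^-34 J·s) / (6.57 × 10^-10 m × 9.62 × 10^6 m/s)
m = 1.05 × 10^-31 kg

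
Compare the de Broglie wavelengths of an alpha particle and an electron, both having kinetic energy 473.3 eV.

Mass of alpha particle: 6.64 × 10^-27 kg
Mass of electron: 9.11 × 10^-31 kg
The electron has the longer wavelength.

Using λ = h/√(2mKE):

For alpha particle: λ₁ = h/√(2m₁KE) = 6.60 × 10^-13 m
For electron: λ₂ = h/√(2m₂KE) = 5.64 × 10^-11 m

Since λ ∝ 1/√m at constant kinetic energy, the lighter particle has the longer wavelength.

The electron has the longer de Broglie wavelength.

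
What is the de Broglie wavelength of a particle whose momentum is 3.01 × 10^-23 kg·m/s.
2.20 × 10^-11 m

Using the de Broglie relation λ = h/p:

λ = h/p
λ = (6.626 × 10^-34 J·s) / (3.01 × 10^-23 kg·m/s)
λ = 2.20 × 10^-11 m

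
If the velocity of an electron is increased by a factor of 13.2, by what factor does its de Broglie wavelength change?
The wavelength decreases by a factor of 13.2.

From λ = h/(mv), the wavelength is inversely proportional to velocity:

λ ∝ 1/v

If v → 13.2v, then λ → λ/13.2

When velocity is increased by a factor of 13.2, the wavelength decreases by a factor of 13.2.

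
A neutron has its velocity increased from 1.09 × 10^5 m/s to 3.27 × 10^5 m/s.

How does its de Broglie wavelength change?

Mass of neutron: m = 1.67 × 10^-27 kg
The wavelength decreases by a factor of 3.

Using λ = h/(mv):

Initial wavelength: λ₁ = h/(mv₁) = 3.64 × 10^-12 m
Final wavelength: λ₂ = h/(mv₂) = 1.21 × 10^-12 m

Since λ ∝ 1/v, when velocity increases by a factor of 3, the wavelength decreases by a factor of 3.

λ₂/λ₁ = v₁/v₂ = 1/3

The wavelength decreases by a factor of 3.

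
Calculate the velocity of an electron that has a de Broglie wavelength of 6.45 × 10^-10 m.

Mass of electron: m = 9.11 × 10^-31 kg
1.13 × 10^6 m/s

From the de Broglie relation λ = h/(mv), we solve for v:

v = h/(mλ)
v = (6.626 × 10^-34 J·s) / (9.11 × 10^-31 kg × 6.45 × 10^-10 m)
v = 1.13 × 10^6 m/s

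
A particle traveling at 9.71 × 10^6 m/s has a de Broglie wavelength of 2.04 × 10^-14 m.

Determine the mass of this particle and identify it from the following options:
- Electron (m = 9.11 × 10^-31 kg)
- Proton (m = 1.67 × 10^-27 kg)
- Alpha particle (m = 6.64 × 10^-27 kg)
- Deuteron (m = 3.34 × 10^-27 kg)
The particle is a deuteron.

From λ = h/(mv), solve for mass:

m = h/(λv)
m = (6.626 × 10^-34 J·s) / (2.04 × 10^-14 m × 9.71 × 10^6 m/s)
m = 3.35 × 10^-27 kg

Comparing with the listed masses, this is closest to a deuteron.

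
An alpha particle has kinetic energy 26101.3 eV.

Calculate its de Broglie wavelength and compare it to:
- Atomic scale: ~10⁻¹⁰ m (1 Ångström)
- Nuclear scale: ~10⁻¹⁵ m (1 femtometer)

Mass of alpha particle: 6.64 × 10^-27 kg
λ = 8.89 × 10^-14 m, which is between nuclear and atomic scales.

Using λ = h/√(2mKE):

KE = 26101.3 eV = 4.182 × 10^-15 J

λ = h/√(2mKE)
λ = (6.626 × 10^-34 J·s) / √(2 × 6.64 × 10^-27 kg × 4.182 × 10^-15 J)
λ = 8.89 × 10^-14 m

Comparison:
- Atomic scale (10⁻¹⁰ m): λ is 0.00089× this size
- Nuclear scale (10⁻¹⁵ m): λ is 89× this size

The wavelength is between nuclear and atomic scales.

This wavelength is appropriate for probing atomic structure but too large for nuclear physics experiments.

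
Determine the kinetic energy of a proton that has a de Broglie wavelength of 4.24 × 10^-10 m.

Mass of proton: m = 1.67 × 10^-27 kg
7.31 × 10^-22 J (or 4.56 × 10^-3 eV)

From λ = h/√(2mKE), we solve for KE:

λ² = h²/(2mKE)
KE = h²/(2mλ²)
KE = (6.626 × 10^-34 J·s)² / (2 × 1.67 × 10^-27 kg × (4.24 × 10^-10 m)²)
KE = 7.31 × 10^-22 J
KE = 4.56 × 10^-3 eV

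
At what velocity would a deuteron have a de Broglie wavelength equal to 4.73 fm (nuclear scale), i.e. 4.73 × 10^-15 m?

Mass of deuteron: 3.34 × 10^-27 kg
4.19 × 10^7 m/s

From λ = h/(mv), solve for v:

v = h/(mλ)
v = (6.626 × 10^-34 J·s) / (3.34 × 10^-27 kg × 4.73 × 10^-15 m)
v = 4.19 × 10^7 m/s

Note: This velocity is 14.0% of the speed of light, so relativistic corrections would be needed for a more accurate calculation.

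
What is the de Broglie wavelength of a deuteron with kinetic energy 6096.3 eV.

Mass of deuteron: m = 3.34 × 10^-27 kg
2.59 × 10^-13 m

Using λ = h/√(2mKE):

First convert KE to Joules: KE = 6096.3 eV = 9.767 × 10^-16 J

λ = h/√(2mKE)
λ = (6.626 × 10^-34 J·s) / √(2 × 3.34 × 10^-27 kg × 9.767 × 10^-16 J)
λ = 2.59 × 10^-13 m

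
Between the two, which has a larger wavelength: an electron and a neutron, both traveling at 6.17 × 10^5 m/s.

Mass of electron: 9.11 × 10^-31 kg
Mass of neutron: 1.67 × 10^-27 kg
The electron has the longer wavelength.

Using λ = h/(mv), since both particles have the same velocity, the wavelength depends only on mass.

For electron: λ₁ = h/(m₁v) = 1.18 × 10^-9 m
For neutron: λ₂ = h/(m₂v) = 6.43 × 10^-13 m

Since λ ∝ 1/m at constant velocity, the lighter particle has the longer wavelength.

The electron has the longer de Broglie wavelength.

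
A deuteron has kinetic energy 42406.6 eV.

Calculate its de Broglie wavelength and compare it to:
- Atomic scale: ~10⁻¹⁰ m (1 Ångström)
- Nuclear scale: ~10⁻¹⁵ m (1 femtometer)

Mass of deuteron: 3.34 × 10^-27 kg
λ = 9.84 × 10^-14 m, which is between nuclear and atomic scales.

Using λ = h/√(2mKE):

KE = 42406.6 eV = 6.794 × 10^-15 J

λ = h/√(2mKE)
λ = (6.626 × 10^-34 J·s) / √(2 × 3.34 × 10^-27 kg × 6.794 × 10^-15 J)
λ = 9.84 × 10^-14 m

Comparison:
- Atomic scale (10⁻¹⁰ m): λ is 0.00098× this size
- Nuclear scale (10⁻¹⁵ m): λ is 98× this size

The wavelength is between nuclear and atomic scales.

This wavelength is appropriate for probing atomic structure but too large for nuclear physics experiments.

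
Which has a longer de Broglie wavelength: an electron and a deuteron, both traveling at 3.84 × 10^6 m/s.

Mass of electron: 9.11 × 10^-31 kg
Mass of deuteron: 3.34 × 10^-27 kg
The electron has the longer wavelength.

Using λ = h/(mv), since both particles have the same velocity, the wavelength depends only on mass.

For electron: λ₁ = h/(m₁v) = 1.89 × 10^-10 m
For deuteron: λ₂ = h/(m₂v) = 5.17 × 10^-14 m

Since λ ∝ 1/m at constant velocity, the lighter particle has the longer wavelength.

The electron has the longer de Broglie wavelength.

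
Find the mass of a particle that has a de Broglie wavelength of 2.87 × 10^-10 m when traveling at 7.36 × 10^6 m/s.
3.14 × 10^-31 kg

From the de Broglie relation λ = h/(mv), we solve for m:

m = h/(λv)
m = (6.626 × 10^-34 J·s) / (2.87 × 10^-10 m × 7.36 × 10^6 m/s)
m = 3.14 × 10^-31 kg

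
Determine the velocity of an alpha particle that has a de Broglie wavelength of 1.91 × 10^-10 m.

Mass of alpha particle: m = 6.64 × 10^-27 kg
5.22 × 10^2 m/s

From the de Broglie relation λ = h/(mv), we solve for v:

v = h/(mλ)
v = (6.626 × 10^-34 J·s) / (6.64 × 10^-27 kg × 1.91 × 10^-10 m)
v = 5.22 × 10^2 m/s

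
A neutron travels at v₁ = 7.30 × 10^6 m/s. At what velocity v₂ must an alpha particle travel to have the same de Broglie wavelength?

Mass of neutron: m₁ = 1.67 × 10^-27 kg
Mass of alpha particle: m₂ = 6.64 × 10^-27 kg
v₂ = 1.84 × 10^6 m/s

For equal de Broglie wavelengths: λ₁ = λ₂

h/(m₁v₁) = h/(m₂v₂)
m₁v₁ = m₂v₂
v₂ = v₁ · (m₁/m₂)

v₂ = 7.30 × 10^6 m/s × (1.67 × 10^-27 kg / 6.64 × 10^-27 kg)
v₂ = 1.84 × 10^6 m/s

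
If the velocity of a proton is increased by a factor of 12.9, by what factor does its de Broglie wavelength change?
The wavelength decreases by a factor of 12.9.

From λ = h/(mv), the wavelength is inversely proportional to velocity:

λ ∝ 1/v

If v → 12.9v, then λ → λ/12.9

When velocity is increased by a factor of 12.9, the wavelength decreases by a factor of 12.9.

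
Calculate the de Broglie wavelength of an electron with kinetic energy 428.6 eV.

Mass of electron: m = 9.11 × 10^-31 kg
5.92 × 10^-11 m

Using λ = h/√(2mKE):

First convert KE to Joules: KE = 428.6 eV = 6.867 × 10^-17 J

λ = h/√(2mKE)
λ = (6.626 × 10^-34 J·s) / √(2 × 9.11 × 10^-31 kg × 6.867 × 10^-17 J)
λ = 5.92 × 10^-11 m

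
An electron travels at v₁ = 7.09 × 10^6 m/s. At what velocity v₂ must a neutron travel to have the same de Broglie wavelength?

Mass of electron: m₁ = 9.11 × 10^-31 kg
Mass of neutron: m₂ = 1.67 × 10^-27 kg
v₂ = 3.87 × 10^3 m/s

For equal de Broglie wavelengths: λ₁ = λ₂

h/(m₁v₁) = h/(m₂v₂)
m₁v₁ = m₂v₂
v₂ = v₁ · (m₁/m₂)

v₂ = 7.09 × 10^6 m/s × (9.11 × 10^-31 kg / 1.67 × 10^-27 kg)
v₂ = 3.87 × 10^3 m/s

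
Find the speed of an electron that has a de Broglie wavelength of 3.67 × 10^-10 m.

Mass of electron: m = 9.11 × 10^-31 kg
1.98 × 10^6 m/s

From the de Broglie relation λ = h/(mv), we solve for v:

v = h/(mλ)
v = (6.626 × 10^-34 J·s) / (9.11 × 10^-31 kg × 3.67 × 10^-10 m)
v = 1.98 × 10^6 m/s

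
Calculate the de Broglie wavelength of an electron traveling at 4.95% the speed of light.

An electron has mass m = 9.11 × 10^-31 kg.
4.90 × 10^-11 m

Using the de Broglie relation λ = h/(mv):

v = 4.95% × c = 1.484 × 10^7 m/s

λ = h/(mv)
λ = (6.626 × 10^-34 J·s) / (9.11 × 10^-31 kg × 1.484 × 10^7 m/s)
λ = 4.90 × 10^-11 m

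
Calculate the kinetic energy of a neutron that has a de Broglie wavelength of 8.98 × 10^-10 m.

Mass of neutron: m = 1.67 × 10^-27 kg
1.63 × 10^-22 J (or 1.02 × 10^-3 eV)

From λ = h/√(2mKE), we solve for KE:

λ² = h²/(2mKE)
KE = h²/(2mλ²)
KE = (6.626 × 10^-34 J·s)² / (2 × 1.67 × 10^-27 kg × (8.98 × 10^-10 m)²)
KE = 1.63 × 10^-22 J
KE = 1.02 × 10^-3 eV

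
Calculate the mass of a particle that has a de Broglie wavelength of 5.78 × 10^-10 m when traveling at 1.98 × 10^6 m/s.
5.79 × 10^-31 kg

From the de Broglie relation λ = h/(mv), we solve for m:

m = h/(λv)
m = (6.626 × 10^-34 J·s) / (5.78 × 10^-10 m × 1.98 × 10^6 m/s)
m = 5.79 × 10^-31 kg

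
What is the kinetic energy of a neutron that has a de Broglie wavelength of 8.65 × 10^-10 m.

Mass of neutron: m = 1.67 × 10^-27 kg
1.76 × 10^-22 J (or 1.10 × 10^-3 eV)

From λ = h/√(2mKE), we solve for KE:

λ² = h²/(2mKE)
KE = h²/(2mλ²)
KE = (6.626 × 10^-34 J·s)² / (2 × 1.67 × 10^-27 kg × (8.65 × 10^-10 m)²)
KE = 1.76 × 10^-22 J
KE = 1.10 × 10^-3 eV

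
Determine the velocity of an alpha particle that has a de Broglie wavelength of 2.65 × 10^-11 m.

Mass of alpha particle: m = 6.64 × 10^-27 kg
3.77 × 10^3 m/s

From the de Broglie relation λ = h/(mv), we solve for v:

v = h/(mλ)
v = (6.626 × 10^-34 J·s) / (6.64 × 10^-27 kg × 2.65 × 10^-11 m)
v = 3.77 × 10^3 m/s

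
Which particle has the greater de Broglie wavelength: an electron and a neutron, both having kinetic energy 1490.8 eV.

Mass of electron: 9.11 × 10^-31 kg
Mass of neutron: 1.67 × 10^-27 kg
The electron has the longer wavelength.

Using λ = h/√(2mKE):

For electron: λ₁ = h/√(2m₁KE) = 3.18 × 10^-11 m
For neutron: λ₂ = h/√(2m₂KE) = 7.42 × 10^-13 m

Since λ ∝ 1/√m at constant kinetic energy, the lighter particle has the longer wavelength.

The electron has the longer de Broglie wavelength.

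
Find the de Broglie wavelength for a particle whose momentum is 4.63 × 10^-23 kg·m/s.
1.43 × 10^-11 m

Using the de Broglie relation λ = h/p:

λ = h/p
λ = (6.626 × 10^-34 J·s) / (4.63 × 10^-23 kg·m/s)
λ = 1.43 × 10^-11 m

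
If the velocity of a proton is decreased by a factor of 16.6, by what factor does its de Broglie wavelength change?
The wavelength increases by a factor of 16.6.

From λ = h/(mv), the wavelength is inversely proportional to velocity:

λ ∝ 1/v

If v → v/16.6, then λ → 16.6λ

When velocity is decreased by a factor of 16.6, the wavelength increases by a factor of 16.6.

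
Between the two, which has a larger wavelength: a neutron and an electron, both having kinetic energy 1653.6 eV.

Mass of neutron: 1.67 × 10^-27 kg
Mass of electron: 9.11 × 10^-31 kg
The electron has the longer wavelength.

Using λ = h/√(2mKE):

For neutron: λ₁ = h/√(2m₁KE) = 7.04 × 10^-13 m
For electron: λ₂ = h/√(2m₂KE) = 3.02 × 10^-11 m

Since λ ∝ 1/√m at constant kinetic energy, the lighter particle has the longer wavelength.

The electron has the longer de Broglie wavelength.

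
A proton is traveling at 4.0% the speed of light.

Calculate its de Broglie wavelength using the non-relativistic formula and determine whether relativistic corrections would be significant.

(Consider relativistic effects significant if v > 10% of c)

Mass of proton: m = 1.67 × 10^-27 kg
No, relativistic corrections are not needed.

Using the non-relativistic de Broglie formula λ = h/(mv):

v = 4.0% × c = 1.199 × 10^7 m/s

λ = h/(mv)
λ = (6.626 × 10^-34 J·s) / (1.67 × 10^-27 kg × 1.199 × 10^7 m/s)
λ = 3.31 × 10^-14 m

Since v = 4.0% of c < 10% of c, relativistic corrections are NOT significant and this non-relativistic result is a good approximation.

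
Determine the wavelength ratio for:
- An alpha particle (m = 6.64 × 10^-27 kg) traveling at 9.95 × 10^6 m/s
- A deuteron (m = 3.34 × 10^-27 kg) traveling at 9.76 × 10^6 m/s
λ₁/λ₂ = 0.493

Using λ = h/(mv):

λ₁ = h/(m₁v₁) = 1.00 × 10^-14 m
λ₂ = h/(m₂v₂) = 2.03 × 10^-14 m

Ratio λ₁/λ₂ = (m₂v₂)/(m₁v₁)
         = (3.34 × 10^-27 kg × 9.76 × 10^6 m/s) / (6.64 × 10^-27 kg × 9.95 × 10^6 m/s)
         = 0.493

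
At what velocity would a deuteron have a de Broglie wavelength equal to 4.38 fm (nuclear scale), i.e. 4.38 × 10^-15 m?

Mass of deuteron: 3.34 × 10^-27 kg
4.53 × 10^7 m/s

From λ = h/(mv), solve for v:

v = h/(mλ)
v = (6.626 × 10^-34 J·s) / (3.34 × 10^-27 kg × 4.38 × 10^-15 m)
v = 4.53 × 10^7 m/s

Note: This velocity is 15.1% of the speed of light, so relativistic corrections would be needed for a more accurate calculation.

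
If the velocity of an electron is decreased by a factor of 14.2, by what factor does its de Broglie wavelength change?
The wavelength increases by a factor of 14.2.

From λ = h/(mv), the wavelength is inversely proportional to velocity:

λ ∝ 1/v

If v → v/14.2, then λ → 14.2λ

When velocity is decreased by a factor of 14.2, the wavelength increases by a factor of 14.2.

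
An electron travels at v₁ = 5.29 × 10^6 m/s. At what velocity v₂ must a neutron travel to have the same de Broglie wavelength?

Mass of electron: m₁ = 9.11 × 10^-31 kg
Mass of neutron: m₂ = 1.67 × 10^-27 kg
v₂ = 2.89 × 10^3 m/s

For equal de Broglie wavelengths: λ₁ = λ₂

h/(m₁v₁) = h/(m₂v₂)
m₁v₁ = m₂v₂
v₂ = v₁ · (m₁/m₂)

v₂ = 5.29 × 10^6 m/s × (9.11 × 10^-31 kg / 1.67 × 10^-27 kg)
v₂ = 2.89 × 10^3 m/s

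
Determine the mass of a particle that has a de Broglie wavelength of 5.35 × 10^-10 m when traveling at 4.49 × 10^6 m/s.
2.76 × 10^-31 kg

From the de Broglie relation λ = h/(mv), we solve for m:

m = h/(λv)
m = (6.626 × 10^-34 J·s) / (5.35 × 10^-10 m × 4.49 × 10^6 m/s)
m = 2.76 × 10^-31 kg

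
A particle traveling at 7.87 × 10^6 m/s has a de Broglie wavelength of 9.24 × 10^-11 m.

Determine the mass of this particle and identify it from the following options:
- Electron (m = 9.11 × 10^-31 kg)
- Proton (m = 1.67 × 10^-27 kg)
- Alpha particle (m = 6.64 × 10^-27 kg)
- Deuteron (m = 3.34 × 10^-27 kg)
The particle is an electron.

From λ = h/(mv), solve for mass:

m = h/(λv)
m = (6.626 × 10^-34 J·s) / (9.24 × 10^-11 m × 7.87 × 10^6 m/s)
m = 9.11 × 10^-31 kg

Comparing with the listed masses, this is closest to an electron.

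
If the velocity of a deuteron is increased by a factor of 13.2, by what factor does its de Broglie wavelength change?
The wavelength decreases by a factor of 13.2.

From λ = h/(mv), the wavelength is inversely proportional to velocity:

λ ∝ 1/v

If v → 13.2v, then λ → λ/13.2

When velocity is increased by a factor of 13.2, the wavelength decreases by a factor of 13.2.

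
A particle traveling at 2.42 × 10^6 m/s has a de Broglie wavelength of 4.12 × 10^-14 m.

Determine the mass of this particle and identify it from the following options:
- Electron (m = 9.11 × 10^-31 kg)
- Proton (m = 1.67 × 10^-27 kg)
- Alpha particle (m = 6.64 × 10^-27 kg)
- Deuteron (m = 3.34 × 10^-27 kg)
The particle is an alpha particle.

From λ = h/(mv), solve for mass:

m = h/(λv)
m = (6.626 × 10^-34 J·s) / (4.12 × 10^-14 m × 2.42 × 10^6 m/s)
m = 6.65 × 10^-27 kg

Comparing with the listed masses, this is closest to an alpha particle.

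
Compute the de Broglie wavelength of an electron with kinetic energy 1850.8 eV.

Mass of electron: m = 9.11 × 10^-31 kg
2.85 × 10^-11 m

Using λ = h/√(2mKE):

First convert KE to Joules: KE = 1850.8 eV = 2.965 × 10^-16 J

λ = h/√(2mKE)
λ = (6.626 × 10^-34 J·s) / √(2 × 9.11 × 10^-31 kg × 2.965 × 10^-16 J)
λ = 2.85 × 10^-11 m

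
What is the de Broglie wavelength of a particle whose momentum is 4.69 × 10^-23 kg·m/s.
1.41 × 10^-11 m

Using the de Broglie relation λ = h/p:

λ = h/p
λ = (6.626 × 10^-34 J·s) / (4.69 × 10^-23 kg·m/s)
λ = 1.41 × 10^-11 m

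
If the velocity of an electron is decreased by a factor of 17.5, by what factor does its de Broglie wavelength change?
The wavelength increases by a factor of 17.5.

From λ = h/(mv), the wavelength is inversely proportional to velocity:

λ ∝ 1/v

If v → v/17.5, then λ → 17.5λ

When velocity is decreased by a factor of 17.5, the wavelength increases by a factor of 17.5.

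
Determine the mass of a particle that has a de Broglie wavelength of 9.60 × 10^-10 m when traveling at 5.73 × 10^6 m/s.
1.20 × 10^-31 kg

From the de Broglie relation λ = h/(mv), we solve for m:

m = h/(λv)
m = (6.626 × 10^-34 J·s) / (9.60 × 10^-10 m × 5.73 × 10^6 m/s)
m = 1.20 × 10^-31 kg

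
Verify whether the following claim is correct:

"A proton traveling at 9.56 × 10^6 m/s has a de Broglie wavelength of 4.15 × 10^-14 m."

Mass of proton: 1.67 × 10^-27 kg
True

The claim is correct.

Using λ = h/(mv):
λ = (6.626 × 10^-34 J·s) / (1.67 × 10^-27 kg × 9.56 × 10^6 m/s)
λ = 4.15 × 10^-14 m

This matches the claimed value.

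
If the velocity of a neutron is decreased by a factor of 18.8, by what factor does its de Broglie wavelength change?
The wavelength increases by a factor of 18.8.

From λ = h/(mv), the wavelength is inversely proportional to velocity:

λ ∝ 1/v

If v → v/18.8, then λ → 18.8λ

When velocity is decreased by a factor of 18.8, the wavelength increases by a factor of 18.8.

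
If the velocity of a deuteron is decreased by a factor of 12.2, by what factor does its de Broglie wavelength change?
The wavelength increases by a factor of 12.2.

From λ = h/(mv), the wavelength is inversely proportional to velocity:

λ ∝ 1/v

If v → v/12.2, then λ → 12.2λ

When velocity is decreased by a factor of 12.2, the wavelength increases by a factor of 12.2.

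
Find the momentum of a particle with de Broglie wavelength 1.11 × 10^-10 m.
5.97 × 10^-24 kg·m/s

From the de Broglie relation λ = h/p, we solve for p:

p = h/λ
p = (6.626 × 10^-34 J·s) / (1.11 × 10^-10 m)
p = 5.97 × 10^-24 kg·m/s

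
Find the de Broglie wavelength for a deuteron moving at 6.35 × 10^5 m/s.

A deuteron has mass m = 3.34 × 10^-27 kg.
3.12 × 10^-13 m

Using the de Broglie relation λ = h/(mv):

λ = h/(mv)
λ = (6.626 × 10^-34 J·s) / (3.34 × 10^-27 kg × 6.35 × 10^5 m/s)
λ = 3.12 × 10^-13 m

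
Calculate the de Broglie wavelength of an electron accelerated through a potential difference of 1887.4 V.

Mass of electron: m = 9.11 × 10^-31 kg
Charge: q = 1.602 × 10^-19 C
2.82 × 10^-11 m

When a particle is accelerated through voltage V, it gains kinetic energy KE = qV.

The de Broglie wavelength is then λ = h/√(2mqV):

λ = h/√(2mqV)
λ = (6.626 × 10^-34 J·s) / √(2 × 9.11 × 10^-31 kg × 1.602 × 10^-19 C × 1887.4 V)
λ = 2.82 × 10^-11 m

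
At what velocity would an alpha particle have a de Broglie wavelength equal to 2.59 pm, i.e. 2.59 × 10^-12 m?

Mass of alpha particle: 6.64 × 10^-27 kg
3.85 × 10^4 m/s

From λ = h/(mv), solve for v:

v = h/(mλ)
v = (6.626 × 10^-34 J·s) / (6.64 × 10^-27 kg × 2.59 × 10^-12 m)
v = 3.85 × 10^4 m/s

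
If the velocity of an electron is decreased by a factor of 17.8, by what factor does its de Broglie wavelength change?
The wavelength increases by a factor of 17.8.

From λ = h/(mv), the wavelength is inversely proportional to velocity:

λ ∝ 1/v

If v → v/17.8, then λ → 17.8λ

When velocity is decreased by a factor of 17.8, the wavelength increases by a factor of 17.8.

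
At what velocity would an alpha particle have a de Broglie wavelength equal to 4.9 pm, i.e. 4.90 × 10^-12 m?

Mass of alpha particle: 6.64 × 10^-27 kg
2.04 × 10^4 m/s

From λ = h/(mv), solve for v:

v = h/(mλ)
v = (6.626 × 10^-34 J·s) / (6.64 × 10^-27 kg × 4.90 × 10^-12 m)
v = 2.04 × 10^4 m/s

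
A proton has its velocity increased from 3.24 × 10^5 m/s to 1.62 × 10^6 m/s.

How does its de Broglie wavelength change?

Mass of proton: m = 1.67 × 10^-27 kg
The wavelength decreases by a factor of 5.

Using λ = h/(mv):

Initial wavelength: λ₁ = h/(mv₁) = 1.22 × 10^-12 m
Final wavelength: λ₂ = h/(mv₂) = 2.45 × 10^-13 m

Since λ ∝ 1/v, when velocity increases by a factor of 5, the wavelength decreases by a factor of 5.

λ₂/λ₁ = v₁/v₂ = 1/5

The wavelength decreases by a factor of 5.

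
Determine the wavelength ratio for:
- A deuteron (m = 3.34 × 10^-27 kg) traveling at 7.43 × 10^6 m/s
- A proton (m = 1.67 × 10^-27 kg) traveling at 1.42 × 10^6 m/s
λ₁/λ₂ = 0.0956

Using λ = h/(mv):

λ₁ = h/(m₁v₁) = 2.67 × 10^-14 m
λ₂ = h/(m₂v₂) = 2.79 × 10^-13 m

Ratio λ₁/λ₂ = (m₂v₂)/(m₁v₁)
         = (1.67 × 10^-27 kg × 1.42 × 10^6 m/s) / (3.34 × 10^-27 kg × 7.43 × 10^6 m/s)
         = 0.0956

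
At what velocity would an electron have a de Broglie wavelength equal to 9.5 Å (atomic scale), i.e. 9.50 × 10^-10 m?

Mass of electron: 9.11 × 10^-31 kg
7.66 × 10^5 m/s

From λ = h/(mv), solve for v:

v = h/(mλ)
v = (6.626 × 10^-34 J·s) / (9.11 × 10^-31 kg × 9.50 × 10^-10 m)
v = 7.66 × 10^5 m/s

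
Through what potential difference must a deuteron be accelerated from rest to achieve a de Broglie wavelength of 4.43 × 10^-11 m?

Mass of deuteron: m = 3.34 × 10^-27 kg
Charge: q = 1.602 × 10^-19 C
2.09 × 10^-1 V

From λ = h/√(2mqV), we solve for V:

λ² = h²/(2mqV)
V = h²/(2mqλ²)
V = (6.626 × 10^-34 J·s)² / (2 × 3.34 × 10^-27 kg × 1.602 × 10^-19 C × (4.43 × 10^-11 m)²)
V = 2.09 × 10^-1 V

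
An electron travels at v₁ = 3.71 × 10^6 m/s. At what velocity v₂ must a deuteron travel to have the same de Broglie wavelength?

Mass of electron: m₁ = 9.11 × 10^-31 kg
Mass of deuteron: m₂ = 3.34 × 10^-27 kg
v₂ = 1.01 × 10^3 m/s

For equal de Broglie wavelengths: λ₁ = λ₂

h/(m₁v₁) = h/(m₂v₂)
m₁v₁ = m₂v₂
v₂ = v₁ · (m₁/m₂)

v₂ = 3.71 × 10^6 m/s × (9.11 × 10^-31 kg / 3.34 × 10^-27 kg)
v₂ = 1.01 × 10^3 m/s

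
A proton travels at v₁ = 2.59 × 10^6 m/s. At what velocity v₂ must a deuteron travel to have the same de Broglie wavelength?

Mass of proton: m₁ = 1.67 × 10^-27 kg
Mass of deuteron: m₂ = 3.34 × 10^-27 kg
v₂ = 1.30 × 10^6 m/s

For equal de Broglie wavelengths: λ₁ = λ₂

h/(m₁v₁) = h/(m₂v₂)
m₁v₁ = m₂v₂
v₂ = v₁ · (m₁/m₂)

v₂ = 2.59 × 10^6 m/s × (1.67 × 10^-27 kg / 3.34 × 10^-27 kg)
v₂ = 1.30 × 10^6 m/s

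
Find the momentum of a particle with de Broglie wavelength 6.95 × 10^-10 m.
9.53 × 10^-25 kg·m/s

From the de Broglie relation λ = h/p, we solve for p:

p = h/λ
p = (6.626 × 10^-34 J·s) / (6.95 × 10^-10 m)
p = 9.53 × 10^-25 kg·m/s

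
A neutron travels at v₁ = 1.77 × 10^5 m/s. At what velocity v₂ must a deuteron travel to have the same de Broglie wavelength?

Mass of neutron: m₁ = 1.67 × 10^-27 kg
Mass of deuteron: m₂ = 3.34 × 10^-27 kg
v₂ = 8.85 × 10^4 m/s

For equal de Broglie wavelengths: λ₁ = λ₂

h/(m₁v₁) = h/(m₂v₂)
m₁v₁ = m₂v₂
v₂ = v₁ · (m₁/m₂)

v₂ = 1.77 × 10^5 m/s × (1.67 × 10^-27 kg / 3.34 × 10^-27 kg)
v₂ = 8.85 × 10^4 m/s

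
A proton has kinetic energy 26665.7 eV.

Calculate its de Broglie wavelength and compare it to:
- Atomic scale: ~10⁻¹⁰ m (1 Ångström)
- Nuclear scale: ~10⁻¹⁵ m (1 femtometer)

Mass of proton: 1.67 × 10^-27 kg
λ = 1.75 × 10^-13 m, which is between nuclear and atomic scales.

Using λ = h/√(2mKE):

KE = 26665.7 eV = 4.272 × 10^-15 J

λ = h/√(2mKE)
λ = (6.626 × 10^-34 J·s) / √(2 × 1.67 × 10^-27 kg × 4.272 × 10^-15 J)
λ = 1.75 × 10^-13 m

Comparison:
- Atomic scale (10⁻¹⁰ m): λ is 0.0018× this size
- Nuclear scale (10⁻¹⁵ m): λ is 1.8e+02× this size

The wavelength is between nuclear and atomic scales.

This wavelength is appropriate for probing atomic structure but too large for nuclear physics experiments.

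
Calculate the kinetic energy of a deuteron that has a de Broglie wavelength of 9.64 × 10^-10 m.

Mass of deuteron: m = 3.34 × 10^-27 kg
7.07 × 10^-23 J (or 4.41 × 10^-4 eV)

From λ = h/√(2mKE), we solve for KE:

λ² = h²/(2mKE)
KE = h²/(2mλ²)
KE = (6.626 × 10^-34 J·s)² / (2 × 3.34 × 10^-27 kg × (9.64 × 10^-10 m)²)
KE = 7.07 × 10^-23 J
KE = 4.41 × 10^-4 eV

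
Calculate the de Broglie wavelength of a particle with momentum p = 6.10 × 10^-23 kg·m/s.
1.09 × 10^-11 m

Using the de Broglie relation λ = h/p:

λ = h/p
λ = (6.626 × 10^-34 J·s) / (6.10 × 10^-23 kg·m/s)
λ = 1.09 × 10^-11 m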